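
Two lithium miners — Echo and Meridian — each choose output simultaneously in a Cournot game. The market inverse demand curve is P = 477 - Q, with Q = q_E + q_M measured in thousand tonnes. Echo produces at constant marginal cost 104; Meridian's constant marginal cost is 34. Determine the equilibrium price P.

Echo's profit: π_E = (477 - Q)q_E - (104q_E). Setting ∂π_E/∂q_E = 0: 373 - 2q_E - (q_M) = 0.
Meridian's first-order condition: 443 - 2q_M - (q_E) = 0.
So q_E = (373 - q_M)/2 and q_M = (443 - q_E)/2.
Solving the pair: q_E = 101, q_M = 171.
Total output Q = 272, so price P = 477 - 272 = 205.

205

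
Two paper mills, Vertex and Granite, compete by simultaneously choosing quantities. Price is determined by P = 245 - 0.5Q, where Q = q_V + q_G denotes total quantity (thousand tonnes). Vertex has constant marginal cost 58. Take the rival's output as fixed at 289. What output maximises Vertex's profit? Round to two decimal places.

42.50

With the rival's output fixed at 289, Vertex's profit is π_V = (245 - (1/2)·289 - (1/2)q_V)q_V - (58q_V) = (201/2 - (1/2)q_V)q_V - (58q_V).
∂π_V/∂q_V = 85/2 - q_V = 0, so q_V = 85/2.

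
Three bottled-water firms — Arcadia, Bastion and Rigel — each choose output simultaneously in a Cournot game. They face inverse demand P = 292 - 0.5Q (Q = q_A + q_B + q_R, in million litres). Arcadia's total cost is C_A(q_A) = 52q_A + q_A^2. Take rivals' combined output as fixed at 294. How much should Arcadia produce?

31

With rivals' combined output fixed at 294, Arcadia's profit is π_A = (292 - (1/2)·294 - (1/2)q_A)q_A - (52q_A + q_A²) = (145 - (1/2)q_A)q_A - (52q_A + q_A²).
∂π_A/∂q_A = 93 - 3q_A = 0, so q_A = 31.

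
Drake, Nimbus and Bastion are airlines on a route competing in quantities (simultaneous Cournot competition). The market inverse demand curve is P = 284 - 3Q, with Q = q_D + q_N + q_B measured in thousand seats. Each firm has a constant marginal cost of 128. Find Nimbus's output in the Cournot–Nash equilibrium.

Each firm earns π_i = (284 - 3Q)q_i - 128q_i.
First-order condition (treating rivals' output as given): 156 - 6q_i - 3·Σ_{j≠i} q_j = 0.
By symmetry each firm produces the same amount; substituting Σ_{j≠i} q_j = 2q_i yields q_i = 156/12 = 13.

13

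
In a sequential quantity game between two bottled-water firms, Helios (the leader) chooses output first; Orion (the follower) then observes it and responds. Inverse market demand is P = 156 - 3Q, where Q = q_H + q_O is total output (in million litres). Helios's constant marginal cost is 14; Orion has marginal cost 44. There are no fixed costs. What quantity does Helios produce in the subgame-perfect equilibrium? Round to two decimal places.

28.67

Solve by backward induction. Given q_H, the follower Orion maximises π_O = (156 - 3q_H - 3q_O)q_O - 44q_O.
∂π_O/∂q_O = 112 - 3q_H - 6q_O = 0 gives the reaction function q_O = (112 - 3q_H)/6.
The leader anticipates this reaction. Substituting into P = 156 - 3Q gives P = 100 - (3/2)q_H, so π_H = (100 - (3/2)q_H)q_H - 14q_H.
Maximising: ∂π_H/∂q_H = 86 - 3q_H = 0, giving q_H = 86/3.
Then q_O = (112 - 3·(86/3))/6 = 13/3.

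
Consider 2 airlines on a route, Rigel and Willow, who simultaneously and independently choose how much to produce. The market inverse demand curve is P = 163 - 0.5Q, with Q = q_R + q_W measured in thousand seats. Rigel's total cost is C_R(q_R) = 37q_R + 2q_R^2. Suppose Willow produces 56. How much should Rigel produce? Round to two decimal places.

With the rival's output fixed at 56, Rigel's profit is π_R = (163 - (1/2)·56 - (1/2)q_R)q_R - (37q_R + 2q_R²) = (135 - (1/2)q_R)q_R - (37q_R + 2q_R²).
∂π_R/∂q_R = 98 - 5q_R = 0, so q_R = 98/5.

19.60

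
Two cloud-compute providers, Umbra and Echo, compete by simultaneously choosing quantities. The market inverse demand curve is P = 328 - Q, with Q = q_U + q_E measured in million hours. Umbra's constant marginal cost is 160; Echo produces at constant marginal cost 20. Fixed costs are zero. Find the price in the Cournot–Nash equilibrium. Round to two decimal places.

169.33

Umbra's profit: π_U = (328 - Q)q_U - (160q_U). Setting ∂π_U/∂q_U = 0: 168 - 2q_U - (q_E) = 0.
Echo's profit: π_E = (328 - Q)q_E - (20q_E). Setting ∂π_E/∂q_E = 0: 308 - 2q_E - (q_U) = 0.
Rearranging gives the reaction functions q_U = (168 - q_E)/2 and q_E = (308 - q_U)/2.
Solving the pair: q_U = 28/3, q_E = 448/3.
Total output Q = 476/3, so price P = 328 - 476/3 = 508/3.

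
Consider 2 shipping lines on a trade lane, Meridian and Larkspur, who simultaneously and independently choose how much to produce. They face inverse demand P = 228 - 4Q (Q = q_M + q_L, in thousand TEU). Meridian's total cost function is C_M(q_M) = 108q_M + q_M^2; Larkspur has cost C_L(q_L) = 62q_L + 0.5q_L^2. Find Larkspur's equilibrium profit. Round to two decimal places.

1144.23

Meridian's profit: π_M = (228 - 4Q)q_M - (108q_M + q_M²). Setting ∂π_M/∂q_M = 0: 120 - 10q_M - 4(q_L) = 0.
Larkspur's profit: π_L = (228 - 4Q)q_L - (62q_L + (1/2)q_L²). Setting ∂π_L/∂q_L = 0: 166 - 9q_L - 4(q_M) = 0.
Rearranging gives the reaction functions q_M = (120 - 4q_L)/10 and q_L = (166 - 4q_M)/9.
Substituting one into the other gives q_M = 208/37 and q_L = 590/37.
Price P = 228 - 4·(798/37) = 141.7297.
Larkspur's profit: 141.7297·(590/37) - 62·(590/37) - (1/2)(590/37)² = 1144.2294.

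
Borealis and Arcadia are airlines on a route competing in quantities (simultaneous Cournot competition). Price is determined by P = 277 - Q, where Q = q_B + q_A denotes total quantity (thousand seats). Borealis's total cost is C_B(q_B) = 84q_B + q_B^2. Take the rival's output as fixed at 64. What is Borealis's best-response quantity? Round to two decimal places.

32.25

With the rival's output fixed at 64, Borealis's profit is π_B = (277 - 64 - q_B)q_B - (84q_B + q_B²) = (213 - q_B)q_B - (84q_B + q_B²).
∂π_B/∂q_B = 129 - 4q_B = 0, so q_B = 129/4.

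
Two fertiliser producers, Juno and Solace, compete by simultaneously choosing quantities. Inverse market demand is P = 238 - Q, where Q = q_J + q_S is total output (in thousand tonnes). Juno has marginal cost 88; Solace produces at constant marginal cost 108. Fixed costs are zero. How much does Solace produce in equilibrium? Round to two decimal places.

36.67

Juno's profit: π_J = (238 - Q)q_J - (88q_J). Setting ∂π_J/∂q_J = 0: 150 - 2q_J - (q_S) = 0.
Solace's first-order condition: 130 - 2q_S - (q_J) = 0.
So q_J = (150 - q_S)/2 and q_S = (130 - q_J)/2.
Solving the pair: q_J = 170/3, q_S = 110/3.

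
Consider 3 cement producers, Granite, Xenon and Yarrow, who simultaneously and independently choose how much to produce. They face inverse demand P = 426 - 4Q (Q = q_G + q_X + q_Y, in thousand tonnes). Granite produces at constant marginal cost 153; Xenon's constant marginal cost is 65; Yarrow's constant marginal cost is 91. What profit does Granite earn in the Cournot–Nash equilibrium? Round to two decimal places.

Granite's profit: π_G = (426 - 4Q)q_G - (153q_G). Setting ∂π_G/∂q_G = 0: 273 - 8q_G - 4(q_X + q_Y) = 0.
Xenon's first-order condition: 361 - 8q_X - 4(q_G + q_Y) = 0.
Yarrow's profit: π_Y = (426 - 4Q)q_Y - (91q_Y). Setting ∂π_Y/∂q_Y = 0: 335 - 8q_Y - 4(q_G + q_X) = 0.
Summing all 3 equations gives 969 − 16Q = 0, hence Q = 969/16.
Back-substituting: q_G = (273 − 969/4)/4 = 123/16, q_X = (361 − 969/4)/4 = 475/16, q_Y = (335 − 969/4)/4 = 371/16.
Price P = 426 - 4·(969/16) = 735/4.
Granite's profit: (735/4 - 153)·(123/16) = 236.3906.

236.39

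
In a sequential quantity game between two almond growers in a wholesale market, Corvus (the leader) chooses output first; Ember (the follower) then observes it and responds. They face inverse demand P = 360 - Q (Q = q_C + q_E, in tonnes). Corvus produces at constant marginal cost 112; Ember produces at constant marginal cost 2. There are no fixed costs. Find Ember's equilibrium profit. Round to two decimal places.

Solve by backward induction. Given q_C, the follower Ember maximises π_E = (360 - q_C - q_E)q_E - 2q_E.
∂π_E/∂q_E = 358 - q_C - 2q_E = 0 gives the reaction function q_E = (358 - q_C)/2.
Corvus substitutes q_E(q_C) into its own profit: π_C = q_C(360 - q_C - (358 - q_C)/2) - 112q_C = (181 - (1/2)q_C)q_C - 112q_C.
Maximising: ∂π_C/∂q_C = 69 - q_C = 0, giving q_C = 69.
Then q_E = (358 - 69)/2 = 289/2.
Price P = 360 - 427/2 = 293/2.
Ember's profit: (293/2 - 2)·(289/2) = 20880.2500.

20880.25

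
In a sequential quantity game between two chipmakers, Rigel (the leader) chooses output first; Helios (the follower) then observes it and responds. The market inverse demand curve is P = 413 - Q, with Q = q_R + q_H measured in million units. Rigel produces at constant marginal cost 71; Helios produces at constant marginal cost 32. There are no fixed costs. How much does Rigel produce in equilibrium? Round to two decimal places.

151.50

The follower Helios best-responds to any q_R: π_H = (413 - Q)q_H - 32q_H.
Follower FOC: 381 - q_R - 2q_H = 0, so q_H(q_R) = (381 - q_R)/2.
The leader anticipates this reaction. Substituting into P = 413 - Q gives P = 445/2 - (1/2)q_R, so π_R = (445/2 - (1/2)q_R)q_R - 71q_R.
Leader FOC: 303/2 - q_R = 0, so q_R = 303/2.
Then q_H = (381 - 303/2)/2 = 459/4.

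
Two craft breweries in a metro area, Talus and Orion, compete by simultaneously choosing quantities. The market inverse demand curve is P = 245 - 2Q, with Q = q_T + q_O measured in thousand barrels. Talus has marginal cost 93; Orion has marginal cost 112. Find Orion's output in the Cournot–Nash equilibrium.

Talus's profit: π_T = (245 - 2Q)q_T - (93q_T). Setting ∂π_T/∂q_T = 0: 152 - 4q_T - 2(q_O) = 0.
Orion's first-order condition: 133 - 4q_O - 2(q_T) = 0.
So q_T = (152 - 2q_O)/4 and q_O = (133 - 2q_T)/4.
Substituting one into the other gives q_T = 57/2 and q_O = 19.

19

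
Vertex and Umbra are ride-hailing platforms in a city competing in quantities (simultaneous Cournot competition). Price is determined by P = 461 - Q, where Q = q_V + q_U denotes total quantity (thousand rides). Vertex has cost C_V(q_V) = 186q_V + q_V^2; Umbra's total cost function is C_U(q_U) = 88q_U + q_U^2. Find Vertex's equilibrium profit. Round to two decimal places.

4698.04

Vertex's profit: π_V = (461 - Q)q_V - (186q_V + q_V²). Setting ∂π_V/∂q_V = 0: 275 - 4q_V - (q_U) = 0.
Umbra's profit: π_U = (461 - Q)q_U - (88q_U + q_U²). Setting ∂π_U/∂q_U = 0: 373 - 4q_U - (q_V) = 0.
Rearranging gives the reaction functions q_V = (275 - q_U)/4 and q_U = (373 - q_V)/4.
Solving the pair: q_V = 727/15, q_U = 1217/15.
Price P = 461 - 648/5 = 1657/5.
Vertex's profit: (1657/5)·(727/15) - 186·(727/15) - (727/15)² = 4698.0356.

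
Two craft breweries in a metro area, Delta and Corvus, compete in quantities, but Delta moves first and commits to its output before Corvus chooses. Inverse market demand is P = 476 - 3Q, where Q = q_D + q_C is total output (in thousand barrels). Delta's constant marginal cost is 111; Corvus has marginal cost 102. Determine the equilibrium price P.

200

The follower Corvus best-responds to any q_D: π_C = (476 - 3Q)q_C - 102q_C.
Setting the follower's marginal profit to zero, 374 - 3q_D - 6q_C = 0, i.e. q_C = (374 - 3q_D)/6.
Delta substitutes q_C(q_D) into its own profit: π_D = q_D(476 - 3q_D - (374 - 3q_D)/2) - 111q_D = (289 - (3/2)q_D)q_D - 111q_D.
Maximising: ∂π_D/∂q_D = 178 - 3q_D = 0, giving q_D = 178/3.
Then q_C = (374 - 3·(178/3))/6 = 98/3.
Total output Q = 92, so price P = 476 - 3·92 = 200.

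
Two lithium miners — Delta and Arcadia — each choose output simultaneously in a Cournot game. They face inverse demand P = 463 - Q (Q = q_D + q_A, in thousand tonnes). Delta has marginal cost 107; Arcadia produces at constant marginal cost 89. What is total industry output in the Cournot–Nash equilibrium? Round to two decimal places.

Delta's profit: π_D = (463 - Q)q_D - (107q_D). Setting ∂π_D/∂q_D = 0: 356 - 2q_D - (q_A) = 0.
Arcadia's first-order condition: 374 - 2q_A - (q_D) = 0.
Best responses: q_D = (356 - q_A)/2, q_A = (374 - q_D)/2.
Solving the pair: q_D = 338/3, q_A = 392/3.
Total output Q = 338/3 + 392/3 = 730/3.

243.33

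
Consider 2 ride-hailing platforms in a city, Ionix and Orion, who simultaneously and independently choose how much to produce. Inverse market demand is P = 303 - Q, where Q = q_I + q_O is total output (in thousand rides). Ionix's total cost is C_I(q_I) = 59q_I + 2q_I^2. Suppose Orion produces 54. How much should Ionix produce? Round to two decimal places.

31.67

With the rival's output fixed at 54, Ionix's profit is π_I = (303 - 54 - q_I)q_I - (59q_I + 2q_I²) = (249 - q_I)q_I - (59q_I + 2q_I²).
∂π_I/∂q_I = 190 - 6q_I = 0, so q_I = 95/3.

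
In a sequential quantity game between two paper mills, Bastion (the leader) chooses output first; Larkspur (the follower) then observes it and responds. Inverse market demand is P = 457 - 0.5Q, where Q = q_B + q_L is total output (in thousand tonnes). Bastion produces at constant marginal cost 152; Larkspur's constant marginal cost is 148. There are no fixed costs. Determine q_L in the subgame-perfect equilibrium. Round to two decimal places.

158.50

The follower Larkspur best-responds to any q_B: π_L = (457 - 0.5Q)q_L - 148q_L.
∂π_L/∂q_L = 309 - (1/2)q_B - q_L = 0 gives the reaction function q_L = (309 - (1/2)q_B).
Bastion substitutes q_L(q_B) into its own profit: π_B = q_B(457 - (1/2)q_B - (309 - (1/2)q_B)/2) - 152q_B = (605/2 - (1/4)q_B)q_B - 152q_B.
Leader FOC: 301/2 - (1/2)q_B = 0, so q_B = 301.
Then q_L = (309 - (1/2)·301) = 317/2.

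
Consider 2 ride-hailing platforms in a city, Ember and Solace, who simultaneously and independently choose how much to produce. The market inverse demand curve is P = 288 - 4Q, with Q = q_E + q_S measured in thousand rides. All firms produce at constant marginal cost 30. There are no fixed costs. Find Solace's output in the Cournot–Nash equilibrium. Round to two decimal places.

Each firm earns π_i = (288 - 4Q)q_i - 30q_i.
Setting ∂π_i/∂q_i = 0 with rivals' quantities fixed: 258 - 8q_i - 4q_j = 0.
With identical firms every q_j equals q_i, so q_j = q_i and 258 = 12q_i, giving q_i = 43/2.

21.50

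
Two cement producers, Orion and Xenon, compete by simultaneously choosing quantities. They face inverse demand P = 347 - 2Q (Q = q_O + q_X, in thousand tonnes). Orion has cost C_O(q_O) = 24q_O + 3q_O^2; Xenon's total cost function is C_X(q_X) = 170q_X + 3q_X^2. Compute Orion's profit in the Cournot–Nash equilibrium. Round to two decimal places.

4487.51

Orion's profit: π_O = (347 - 2Q)q_O - (24q_O + 3q_O²). Setting ∂π_O/∂q_O = 0: 323 - 10q_O - 2(q_X) = 0.
Xenon's first-order condition: 177 - 10q_X - 2(q_O) = 0.
So q_O = (323 - 2q_X)/10 and q_X = (177 - 2q_O)/10.
Substituting one into the other gives q_O = 719/24 and q_X = 281/24.
Price P = 347 - 2·(125/3) = 791/3.
Orion's profit: (791/3)·(719/24) - 24·(719/24) - 3(719/24)² = 4487.5087.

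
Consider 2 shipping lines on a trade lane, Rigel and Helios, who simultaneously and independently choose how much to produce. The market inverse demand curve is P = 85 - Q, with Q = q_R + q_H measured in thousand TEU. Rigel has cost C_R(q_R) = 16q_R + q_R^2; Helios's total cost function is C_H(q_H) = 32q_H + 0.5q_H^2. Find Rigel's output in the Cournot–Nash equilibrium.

Rigel's profit: π_R = (85 - Q)q_R - (16q_R + q_R²). Setting ∂π_R/∂q_R = 0: 69 - 4q_R - (q_H) = 0.
Helios's profit: π_H = (85 - Q)q_H - (32q_H + (1/2)q_H²). Setting ∂π_H/∂q_H = 0: 53 - 3q_H - (q_R) = 0.
Best responses: q_R = (69 - q_H)/4, q_H = (53 - q_R)/3.
Solving the pair: q_R = 14, q_H = 13.

14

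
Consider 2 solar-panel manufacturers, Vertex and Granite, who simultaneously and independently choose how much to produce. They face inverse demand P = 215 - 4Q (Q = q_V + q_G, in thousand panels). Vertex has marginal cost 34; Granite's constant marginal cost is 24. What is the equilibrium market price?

Vertex's profit: π_V = (215 - 4Q)q_V - (34q_V). Setting ∂π_V/∂q_V = 0: 181 - 8q_V - 4(q_G) = 0.
Granite's first-order condition: 191 - 8q_G - 4(q_V) = 0.
Best responses: q_V = (181 - 4q_G)/8, q_G = (191 - 4q_V)/8.
Solving the pair: q_V = 57/4, q_G = 67/4.
Total output Q = 31, so price P = 215 - 4·31 = 91.

91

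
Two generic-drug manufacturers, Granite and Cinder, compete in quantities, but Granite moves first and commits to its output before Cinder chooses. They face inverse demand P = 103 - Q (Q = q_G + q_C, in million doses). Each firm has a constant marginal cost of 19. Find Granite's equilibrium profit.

882

Solve by backward induction. Given q_G, the follower Cinder maximises π_C = (103 - q_G - q_C)q_C - 19q_C.
Follower FOC: 84 - q_G - 2q_C = 0, so q_C(q_G) = (84 - q_G)/2.
Granite substitutes q_C(q_G) into its own profit: π_G = q_G(103 - q_G - (84 - q_G)/2) - 19q_G = (61 - (1/2)q_G)q_G - 19q_G.
The leader's first-order condition 42 - q_G = 0 yields q_G = 42.
Then q_C = (84 - 42)/2 = 21.
Price P = 103 - 63 = 40.
Granite's profit: (40 - 19)·42 = 882.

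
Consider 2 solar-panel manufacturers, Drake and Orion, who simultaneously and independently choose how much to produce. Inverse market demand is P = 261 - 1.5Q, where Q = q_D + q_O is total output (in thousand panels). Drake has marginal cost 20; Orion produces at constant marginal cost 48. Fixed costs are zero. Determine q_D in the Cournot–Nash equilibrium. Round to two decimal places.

Drake's profit: π_D = (261 - 1.5Q)q_D - (20q_D). Setting ∂π_D/∂q_D = 0: 241 - 3q_D - (3/2)(q_O) = 0.
Orion's profit: π_O = (261 - 1.5Q)q_O - (48q_O). Setting ∂π_O/∂q_O = 0: 213 - 3q_O - (3/2)(q_D) = 0.
Best responses: q_D = (241 - (3/2)q_O)/3, q_O = (213 - (3/2)q_D)/3.
Substituting one into the other gives q_D = 538/9 and q_O = 370/9.

59.78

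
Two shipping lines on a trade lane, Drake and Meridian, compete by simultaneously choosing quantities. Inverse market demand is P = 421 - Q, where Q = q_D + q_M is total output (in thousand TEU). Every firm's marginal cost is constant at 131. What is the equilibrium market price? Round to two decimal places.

227.67

A representative firm's profit is π_i = q_i(421 - Q) - 131q_i.
Setting ∂π_i/∂q_i = 0 with rivals' quantities fixed: 290 - 2q_i - q_j = 0.
With identical firms every q_j equals q_i, so q_j = q_i and 290 = 3q_i, giving q_i = 290/3.
Total output Q = 580/3, so price P = 421 - 580/3 = 683/3.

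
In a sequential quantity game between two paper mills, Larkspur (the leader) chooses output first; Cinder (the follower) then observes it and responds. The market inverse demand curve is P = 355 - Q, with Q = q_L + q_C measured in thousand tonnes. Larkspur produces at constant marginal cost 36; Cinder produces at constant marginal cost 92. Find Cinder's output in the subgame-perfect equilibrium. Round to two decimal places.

37.75

Solve by backward induction. Given q_L, the follower Cinder maximises π_C = (355 - q_L - q_C)q_C - 92q_C.
Follower FOC: 263 - q_L - 2q_C = 0, so q_C(q_L) = (263 - q_L)/2.
The leader anticipates this reaction. Substituting into P = 355 - Q gives P = 447/2 - (1/2)q_L, so π_L = (447/2 - (1/2)q_L)q_L - 36q_L.
Maximising: ∂π_L/∂q_L = 375/2 - q_L = 0, giving q_L = 375/2.
Then q_C = (263 - 375/2)/2 = 151/4.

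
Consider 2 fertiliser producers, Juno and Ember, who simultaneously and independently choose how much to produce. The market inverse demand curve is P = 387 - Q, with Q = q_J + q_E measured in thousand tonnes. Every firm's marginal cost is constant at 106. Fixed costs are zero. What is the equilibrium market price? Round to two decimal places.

Each firm earns π_i = (387 - Q)q_i - 106q_i.
First-order condition (treating rivals' output as given): 281 - 2q_i - q_j = 0.
By symmetry each firm produces the same amount; substituting q_j = q_i yields q_i = 281/3.
Total output Q = 562/3, so price P = 387 - 562/3 = 599/3.

199.67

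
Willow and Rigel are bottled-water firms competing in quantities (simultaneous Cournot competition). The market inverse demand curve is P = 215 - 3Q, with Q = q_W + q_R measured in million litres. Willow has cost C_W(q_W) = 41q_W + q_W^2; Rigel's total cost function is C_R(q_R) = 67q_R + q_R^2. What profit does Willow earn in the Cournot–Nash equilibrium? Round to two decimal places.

1188.37

Willow's profit: π_W = (215 - 3Q)q_W - (41q_W + q_W²). Setting ∂π_W/∂q_W = 0: 174 - 8q_W - 3(q_R) = 0.
Rigel's profit: π_R = (215 - 3Q)q_R - (67q_R + q_R²). Setting ∂π_R/∂q_R = 0: 148 - 8q_R - 3(q_W) = 0.
Best responses: q_W = (174 - 3q_R)/8, q_R = (148 - 3q_W)/8.
Substituting one into the other gives q_W = 948/55 and q_R = 662/55.
Price P = 215 - 3·(322/11) = 1399/11.
Willow's profit: (1399/11)·(948/55) - 41·(948/55) - (948/55)² = 1188.3689.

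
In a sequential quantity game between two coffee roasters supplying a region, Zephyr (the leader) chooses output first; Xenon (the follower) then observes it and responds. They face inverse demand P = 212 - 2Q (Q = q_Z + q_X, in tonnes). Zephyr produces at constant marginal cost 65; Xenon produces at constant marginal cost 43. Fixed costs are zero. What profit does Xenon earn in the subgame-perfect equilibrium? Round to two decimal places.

Solve by backward induction. Given q_Z, the follower Xenon maximises π_X = (212 - 2q_Z - 2q_X)q_X - 43q_X.
Setting the follower's marginal profit to zero, 169 - 2q_Z - 4q_X = 0, i.e. q_X = (169 - 2q_Z)/4.
Zephyr substitutes q_X(q_Z) into its own profit: π_Z = q_Z(212 - 2q_Z - (169 - 2q_Z)/2) - 65q_Z = (255/2 - q_Z)q_Z - 65q_Z.
Leader FOC: 125/2 - 2q_Z = 0, so q_Z = 125/4.
Then q_X = (169 - 2·(125/4))/4 = 213/8.
Price P = 212 - 2·(463/8) = 385/4.
Xenon's profit: (385/4 - 43)·(213/8) = 1417.7813.

1417.78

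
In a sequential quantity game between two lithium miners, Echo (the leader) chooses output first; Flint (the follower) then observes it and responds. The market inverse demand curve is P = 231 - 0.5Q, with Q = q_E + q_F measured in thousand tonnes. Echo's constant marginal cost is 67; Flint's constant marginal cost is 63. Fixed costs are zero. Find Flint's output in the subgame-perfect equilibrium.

88

The follower Flint best-responds to any q_E: π_F = (231 - 0.5Q)q_F - 63q_F.
Setting the follower's marginal profit to zero, 168 - (1/2)q_E - q_F = 0, i.e. q_F = (168 - (1/2)q_E).
The leader anticipates this reaction. Substituting into P = 231 - 0.5Q gives P = 147 - (1/4)q_E, so π_E = (147 - (1/4)q_E)q_E - 67q_E.
Leader FOC: 80 - (1/2)q_E = 0, so q_E = 160.
Then q_F = (168 - (1/2)·160) = 88.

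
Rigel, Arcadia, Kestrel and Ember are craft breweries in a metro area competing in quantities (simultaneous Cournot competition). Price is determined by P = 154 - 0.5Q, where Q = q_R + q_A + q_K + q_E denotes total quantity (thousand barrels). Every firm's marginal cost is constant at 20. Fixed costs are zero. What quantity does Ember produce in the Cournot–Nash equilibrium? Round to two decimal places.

53.60

A representative firm's profit is π_i = q_i(154 - 0.5Q) - 20q_i.
Setting ∂π_i/∂q_i = 0 with rivals' quantities fixed: 134 - q_i - (1/2)·Σ_{j≠i} q_j = 0.
With identical firms every q_j equals q_i, so Σ_{j≠i} q_j = 3q_i and 134 = (5/2)q_i, giving q_i = 268/5.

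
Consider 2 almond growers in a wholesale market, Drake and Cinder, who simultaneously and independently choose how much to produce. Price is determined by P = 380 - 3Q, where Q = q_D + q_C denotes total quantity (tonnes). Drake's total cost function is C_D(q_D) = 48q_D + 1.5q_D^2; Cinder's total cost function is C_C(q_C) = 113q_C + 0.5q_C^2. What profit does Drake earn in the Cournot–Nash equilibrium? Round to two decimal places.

3579.52

Drake's profit: π_D = (380 - 3Q)q_D - (48q_D + (3/2)q_D²). Setting ∂π_D/∂q_D = 0: 332 - 9q_D - 3(q_C) = 0.
Cinder's profit: π_C = (380 - 3Q)q_C - (113q_C + (1/2)q_C²). Setting ∂π_C/∂q_C = 0: 267 - 7q_C - 3(q_D) = 0.
Rearranging gives the reaction functions q_D = (332 - 3q_C)/9 and q_C = (267 - 3q_D)/7.
Substituting one into the other gives q_D = 1523/54 and q_C = 469/18.
Price P = 380 - 3·(1465/27) = 1955/9.
Drake's profit: (1955/9)·(1523/54) - 48·(1523/54) - (3/2)(1523/54)² = 3579.5201.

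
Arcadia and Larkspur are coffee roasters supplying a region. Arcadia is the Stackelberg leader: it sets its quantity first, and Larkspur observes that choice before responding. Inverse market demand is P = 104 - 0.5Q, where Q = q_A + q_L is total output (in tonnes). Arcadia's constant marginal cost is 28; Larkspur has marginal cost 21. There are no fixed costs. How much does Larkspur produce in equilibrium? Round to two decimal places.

48.50

The follower Larkspur best-responds to any q_A: π_L = (104 - 0.5Q)q_L - 21q_L.
Follower FOC: 83 - (1/2)q_A - q_L = 0, so q_L(q_A) = (83 - (1/2)q_A).
The leader anticipates this reaction. Substituting into P = 104 - 0.5Q gives P = 125/2 - (1/4)q_A, so π_A = (125/2 - (1/4)q_A)q_A - 28q_A.
Leader FOC: 69/2 - (1/2)q_A = 0, so q_A = 69.
Then q_L = (83 - (1/2)·69) = 97/2.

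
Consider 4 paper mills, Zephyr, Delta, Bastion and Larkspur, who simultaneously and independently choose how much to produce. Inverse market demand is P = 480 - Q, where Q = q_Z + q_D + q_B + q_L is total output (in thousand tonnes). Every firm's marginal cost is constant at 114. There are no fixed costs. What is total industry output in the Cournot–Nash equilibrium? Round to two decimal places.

Each firm earns π_i = (480 - Q)q_i - 114q_i.
First-order condition (treating rivals' output as given): 366 - 2q_i - Σ_{j≠i} q_j = 0.
By symmetry each firm produces the same amount; substituting Σ_{j≠i} q_j = 3q_i yields q_i = 366/5.
Total output Q = 366/5 + 366/5 + 366/5 + 366/5 = 1464/5.

292.80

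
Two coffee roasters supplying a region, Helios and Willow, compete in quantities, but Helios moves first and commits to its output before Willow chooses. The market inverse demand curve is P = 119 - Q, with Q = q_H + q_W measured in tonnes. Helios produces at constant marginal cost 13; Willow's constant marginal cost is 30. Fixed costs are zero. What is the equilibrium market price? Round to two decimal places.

43.75

Solve by backward induction. Given q_H, the follower Willow maximises π_W = (119 - q_H - q_W)q_W - 30q_W.
∂π_W/∂q_W = 89 - q_H - 2q_W = 0 gives the reaction function q_W = (89 - q_H)/2.
Helios substitutes q_W(q_H) into its own profit: π_H = q_H(119 - q_H - (89 - q_H)/2) - 13q_H = (149/2 - (1/2)q_H)q_H - 13q_H.
Leader FOC: 123/2 - q_H = 0, so q_H = 123/2.
Then q_W = (89 - 123/2)/2 = 55/4.
Total output Q = 301/4, so price P = 119 - 301/4 = 175/4.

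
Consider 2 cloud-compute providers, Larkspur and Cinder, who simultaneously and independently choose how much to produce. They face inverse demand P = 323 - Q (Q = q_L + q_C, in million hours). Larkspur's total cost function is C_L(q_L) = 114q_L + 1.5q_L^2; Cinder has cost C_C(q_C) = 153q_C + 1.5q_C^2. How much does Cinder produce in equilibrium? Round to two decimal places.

Larkspur's profit: π_L = (323 - Q)q_L - (114q_L + (3/2)q_L²). Setting ∂π_L/∂q_L = 0: 209 - 5q_L - (q_C) = 0.
Cinder's first-order condition: 170 - 5q_C - (q_L) = 0.
Best responses: q_L = (209 - q_C)/5, q_C = (170 - q_L)/5.
Substituting one into the other gives q_L = 875/24 and q_C = 641/24.

26.71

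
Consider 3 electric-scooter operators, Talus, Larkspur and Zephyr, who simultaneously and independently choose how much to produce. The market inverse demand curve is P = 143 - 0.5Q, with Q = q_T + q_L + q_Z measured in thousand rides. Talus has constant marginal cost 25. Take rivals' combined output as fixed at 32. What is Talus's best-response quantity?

102

With rivals' combined output fixed at 32, Talus's profit is π_T = (143 - (1/2)·32 - (1/2)q_T)q_T - (25q_T) = (127 - (1/2)q_T)q_T - (25q_T).
∂π_T/∂q_T = 102 - q_T = 0, so q_T = 102.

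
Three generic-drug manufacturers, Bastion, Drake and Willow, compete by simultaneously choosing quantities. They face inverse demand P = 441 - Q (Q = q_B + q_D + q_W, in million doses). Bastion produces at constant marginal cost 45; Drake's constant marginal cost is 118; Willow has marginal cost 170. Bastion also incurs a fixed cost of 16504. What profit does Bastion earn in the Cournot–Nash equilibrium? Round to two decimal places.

5548.25

Bastion's profit: π_B = (441 - Q)q_B - (45q_B). Setting ∂π_B/∂q_B = 0: 396 - 2q_B - (q_D + q_W) = 0.
Drake's first-order condition: 323 - 2q_D - (q_B + q_W) = 0.
Willow's first-order condition: 271 - 2q_W - (q_B + q_D) = 0.
Summing all 3 equations gives 990 − 4Q = 0, hence Q = 495/2.
Back-substituting: q_B = (396 − 495/2) = 297/2, q_D = (323 − 495/2) = 151/2, q_W = (271 − 495/2) = 47/2.
Price P = 441 - 495/2 = 387/2.
Bastion's profit: (387/2 - 45)·(297/2) - 16504 = 5548.2500.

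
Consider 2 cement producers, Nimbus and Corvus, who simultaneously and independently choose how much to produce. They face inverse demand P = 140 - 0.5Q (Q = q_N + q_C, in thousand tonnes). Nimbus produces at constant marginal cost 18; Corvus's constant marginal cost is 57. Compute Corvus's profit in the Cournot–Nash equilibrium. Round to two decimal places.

430.22

Nimbus's profit: π_N = (140 - 0.5Q)q_N - (18q_N). Setting ∂π_N/∂q_N = 0: 122 - q_N - (1/2)(q_C) = 0.
Corvus's first-order condition: 83 - q_C - (1/2)(q_N) = 0.
Rearranging gives the reaction functions q_N = (122 - (1/2)q_C) and q_C = (83 - (1/2)q_N).
Substituting one into the other gives q_N = 322/3 and q_C = 88/3.
Price P = 140 - (1/2)·(410/3) = 215/3.
Corvus's profit: (215/3 - 57)·(88/3) = 430.2222.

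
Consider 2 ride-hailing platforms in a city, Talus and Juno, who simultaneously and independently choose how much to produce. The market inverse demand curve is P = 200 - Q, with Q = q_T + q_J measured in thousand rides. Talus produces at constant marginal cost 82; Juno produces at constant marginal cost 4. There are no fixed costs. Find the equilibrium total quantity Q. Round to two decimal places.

Talus's profit: π_T = (200 - Q)q_T - (82q_T). Setting ∂π_T/∂q_T = 0: 118 - 2q_T - (q_J) = 0.
Juno's first-order condition: 196 - 2q_J - (q_T) = 0.
Rearranging gives the reaction functions q_T = (118 - q_J)/2 and q_J = (196 - q_T)/2.
Substituting one into the other gives q_T = 40/3 and q_J = 274/3.
Total output Q = 40/3 + 274/3 = 314/3.

104.67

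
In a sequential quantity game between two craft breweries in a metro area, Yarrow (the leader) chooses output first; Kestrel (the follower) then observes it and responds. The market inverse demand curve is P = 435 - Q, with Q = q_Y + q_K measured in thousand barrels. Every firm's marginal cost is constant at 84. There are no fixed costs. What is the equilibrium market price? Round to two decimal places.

171.75

Solve by backward induction. Given q_Y, the follower Kestrel maximises π_K = (435 - q_Y - q_K)q_K - 84q_K.
Follower FOC: 351 - q_Y - 2q_K = 0, so q_K(q_Y) = (351 - q_Y)/2.
The leader anticipates this reaction. Substituting into P = 435 - Q gives P = 519/2 - (1/2)q_Y, so π_Y = (519/2 - (1/2)q_Y)q_Y - 84q_Y.
Leader FOC: 351/2 - q_Y = 0, so q_Y = 351/2.
Then q_K = (351 - 351/2)/2 = 351/4.
Total output Q = 1053/4, so price P = 435 - 1053/4 = 687/4.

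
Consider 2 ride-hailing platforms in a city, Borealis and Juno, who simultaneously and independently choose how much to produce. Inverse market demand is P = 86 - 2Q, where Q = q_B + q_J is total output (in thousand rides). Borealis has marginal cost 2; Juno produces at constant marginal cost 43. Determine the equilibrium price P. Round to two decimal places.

Borealis's profit: π_B = (86 - 2Q)q_B - (2q_B). Setting ∂π_B/∂q_B = 0: 84 - 4q_B - 2(q_J) = 0.
Juno's first-order condition: 43 - 4q_J - 2(q_B) = 0.
Rearranging gives the reaction functions q_B = (84 - 2q_J)/4 and q_J = (43 - 2q_B)/4.
Substituting one into the other gives q_B = 125/6 and q_J = 1/3.
Total output Q = 127/6, so price P = 86 - 2·(127/6) = 131/3.

43.67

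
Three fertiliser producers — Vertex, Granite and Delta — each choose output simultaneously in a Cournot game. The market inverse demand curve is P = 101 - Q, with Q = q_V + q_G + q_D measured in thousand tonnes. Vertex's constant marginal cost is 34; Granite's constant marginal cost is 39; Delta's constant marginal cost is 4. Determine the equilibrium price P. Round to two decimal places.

44.50

Vertex's profit: π_V = (101 - Q)q_V - (34q_V). Setting ∂π_V/∂q_V = 0: 67 - 2q_V - (q_G + q_D) = 0.
Granite's first-order condition: 62 - 2q_G - (q_V + q_D) = 0.
Delta's first-order condition: 97 - 2q_D - (q_V + q_G) = 0.
Adding the 3 first-order conditions: 226 − 4Q = 0, so Q = 113/2.
Back-substituting: q_V = (67 − 113/2) = 21/2, q_G = (62 − 113/2) = 11/2, q_D = (97 − 113/2) = 81/2.
Total output Q = 113/2, so price P = 101 - 113/2 = 89/2.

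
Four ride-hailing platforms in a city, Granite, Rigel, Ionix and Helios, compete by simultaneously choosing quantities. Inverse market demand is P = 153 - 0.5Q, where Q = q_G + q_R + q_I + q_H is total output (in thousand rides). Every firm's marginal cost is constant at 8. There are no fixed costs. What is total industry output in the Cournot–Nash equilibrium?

A representative firm's profit is π_i = q_i(153 - 0.5Q) - 8q_i.
First-order condition (treating rivals' output as given): 145 - q_i - (1/2)·Σ_{j≠i} q_j = 0.
With identical firms every q_j equals q_i, so Σ_{j≠i} q_j = 3q_i and 145 = (5/2)q_i, giving q_i = 58.
Total output Q = 58 + 58 + 58 + 58 = 232.

232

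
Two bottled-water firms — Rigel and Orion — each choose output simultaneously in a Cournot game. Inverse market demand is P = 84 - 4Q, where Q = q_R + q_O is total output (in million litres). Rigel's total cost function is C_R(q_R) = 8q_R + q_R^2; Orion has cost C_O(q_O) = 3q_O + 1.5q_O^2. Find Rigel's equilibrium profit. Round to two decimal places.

Rigel's profit: π_R = (84 - 4Q)q_R - (8q_R + q_R²). Setting ∂π_R/∂q_R = 0: 76 - 10q_R - 4(q_O) = 0.
Orion's first-order condition: 81 - 11q_O - 4(q_R) = 0.
Best responses: q_R = (76 - 4q_O)/10, q_O = (81 - 4q_R)/11.
Substituting one into the other gives q_R = 256/47 and q_O = 253/47.
Price P = 84 - 4·(509/47) = 1912/47.
Rigel's profit: (1912/47)·(256/47) - 8·(256/47) - (256/47)² = 148.3386.

148.34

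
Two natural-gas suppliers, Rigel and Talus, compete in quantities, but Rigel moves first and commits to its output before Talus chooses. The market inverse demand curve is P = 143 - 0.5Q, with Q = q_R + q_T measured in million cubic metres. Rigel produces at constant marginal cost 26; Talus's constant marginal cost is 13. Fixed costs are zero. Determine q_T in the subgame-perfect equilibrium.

78

Solve by backward induction. Given q_R, the follower Talus maximises π_T = (143 - (1/2)q_R - (1/2)q_T)q_T - 13q_T.
∂π_T/∂q_T = 130 - (1/2)q_R - q_T = 0 gives the reaction function q_T = (130 - (1/2)q_R).
The leader anticipates this reaction. Substituting into P = 143 - 0.5Q gives P = 78 - (1/4)q_R, so π_R = (78 - (1/4)q_R)q_R - 26q_R.
Maximising: ∂π_R/∂q_R = 52 - (1/2)q_R = 0, giving q_R = 104.
Then q_T = (130 - (1/2)·104) = 78.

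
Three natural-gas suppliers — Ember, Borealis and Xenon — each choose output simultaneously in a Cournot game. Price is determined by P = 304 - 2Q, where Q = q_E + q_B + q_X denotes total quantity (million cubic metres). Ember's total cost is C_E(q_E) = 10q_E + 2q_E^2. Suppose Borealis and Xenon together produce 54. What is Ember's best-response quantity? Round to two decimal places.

23.25

With rivals' combined output fixed at 54, Ember's profit is π_E = (304 - 2·54 - 2q_E)q_E - (10q_E + 2q_E²) = (196 - 2q_E)q_E - (10q_E + 2q_E²).
∂π_E/∂q_E = 186 - 8q_E = 0, so q_E = 93/4.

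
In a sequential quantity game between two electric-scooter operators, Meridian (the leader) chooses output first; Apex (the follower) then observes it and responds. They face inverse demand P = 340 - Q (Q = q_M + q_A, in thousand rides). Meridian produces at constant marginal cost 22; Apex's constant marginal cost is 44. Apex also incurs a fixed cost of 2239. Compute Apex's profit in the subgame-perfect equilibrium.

Solve by backward induction. Given q_M, the follower Apex maximises π_A = (340 - q_M - q_A)q_A - 44q_A.
∂π_A/∂q_A = 296 - q_M - 2q_A = 0 gives the reaction function q_A = (296 - q_M)/2.
The leader anticipates this reaction. Substituting into P = 340 - Q gives P = 192 - (1/2)q_M, so π_M = (192 - (1/2)q_M)q_M - 22q_M.
Maximising: ∂π_M/∂q_M = 170 - q_M = 0, giving q_M = 170.
Then q_A = (296 - 170)/2 = 63.
Price P = 340 - 233 = 107.
Apex's profit: (107 - 44)·63 - 2239 = 1730.

1730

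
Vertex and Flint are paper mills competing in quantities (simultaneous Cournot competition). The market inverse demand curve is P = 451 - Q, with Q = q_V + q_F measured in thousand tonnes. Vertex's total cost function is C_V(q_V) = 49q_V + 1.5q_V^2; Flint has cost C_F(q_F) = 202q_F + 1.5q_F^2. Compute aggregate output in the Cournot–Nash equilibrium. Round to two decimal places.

Vertex's profit: π_V = (451 - Q)q_V - (49q_V + (3/2)q_V²). Setting ∂π_V/∂q_V = 0: 402 - 5q_V - (q_F) = 0.
Flint's profit: π_F = (451 - Q)q_F - (202q_F + (3/2)q_F²). Setting ∂π_F/∂q_F = 0: 249 - 5q_F - (q_V) = 0.
Rearranging gives the reaction functions q_V = (402 - q_F)/5 and q_F = (249 - q_V)/5.
Substituting one into the other gives q_V = 587/8 and q_F = 281/8.
Total output Q = 587/8 + 281/8 = 217/2.

108.50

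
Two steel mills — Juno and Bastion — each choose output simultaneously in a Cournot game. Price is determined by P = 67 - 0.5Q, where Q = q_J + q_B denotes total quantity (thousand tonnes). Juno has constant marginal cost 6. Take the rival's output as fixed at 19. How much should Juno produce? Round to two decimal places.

With the rival's output fixed at 19, Juno's profit is π_J = (67 - (1/2)·19 - (1/2)q_J)q_J - (6q_J) = (115/2 - (1/2)q_J)q_J - (6q_J).
∂π_J/∂q_J = 103/2 - q_J = 0, so q_J = 103/2.

51.50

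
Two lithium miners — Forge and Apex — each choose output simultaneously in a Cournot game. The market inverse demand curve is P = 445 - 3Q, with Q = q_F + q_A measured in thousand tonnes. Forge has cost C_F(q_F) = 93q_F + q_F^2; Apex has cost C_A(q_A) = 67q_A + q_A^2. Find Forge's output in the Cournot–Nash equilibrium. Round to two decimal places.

Forge's profit: π_F = (445 - 3Q)q_F - (93q_F + q_F²). Setting ∂π_F/∂q_F = 0: 352 - 8q_F - 3(q_A) = 0.
Apex's profit: π_A = (445 - 3Q)q_A - (67q_A + q_A²). Setting ∂π_A/∂q_A = 0: 378 - 8q_A - 3(q_F) = 0.
Rearranging gives the reaction functions q_F = (352 - 3q_A)/8 and q_A = (378 - 3q_F)/8.
Solving the pair: q_F = 1682/55, q_A = 1968/55.

30.58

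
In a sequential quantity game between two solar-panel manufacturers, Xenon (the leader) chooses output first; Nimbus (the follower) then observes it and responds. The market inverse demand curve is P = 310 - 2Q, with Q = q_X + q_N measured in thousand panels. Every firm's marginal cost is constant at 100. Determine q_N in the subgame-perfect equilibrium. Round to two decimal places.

Solve by backward induction. Given q_X, the follower Nimbus maximises π_N = (310 - 2q_X - 2q_N)q_N - 100q_N.
Follower FOC: 210 - 2q_X - 4q_N = 0, so q_N(q_X) = (210 - 2q_X)/4.
Xenon substitutes q_N(q_X) into its own profit: π_X = q_X(310 - 2q_X - (210 - 2q_X)/2) - 100q_X = (205 - q_X)q_X - 100q_X.
The leader's first-order condition 105 - 2q_X = 0 yields q_X = 105/2.
Then q_N = (210 - 2·(105/2))/4 = 105/4.

26.25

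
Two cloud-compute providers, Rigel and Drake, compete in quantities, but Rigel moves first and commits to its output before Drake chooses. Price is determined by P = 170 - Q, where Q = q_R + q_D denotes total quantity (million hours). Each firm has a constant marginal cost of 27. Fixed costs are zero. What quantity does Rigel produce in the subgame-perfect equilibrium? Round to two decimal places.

71.50

Solve by backward induction. Given q_R, the follower Drake maximises π_D = (170 - q_R - q_D)q_D - 27q_D.
Setting the follower's marginal profit to zero, 143 - q_R - 2q_D = 0, i.e. q_D = (143 - q_R)/2.
Rigel substitutes q_D(q_R) into its own profit: π_R = q_R(170 - q_R - (143 - q_R)/2) - 27q_R = (197/2 - (1/2)q_R)q_R - 27q_R.
The leader's first-order condition 143/2 - q_R = 0 yields q_R = 143/2.
Then q_D = (143 - 143/2)/2 = 143/4.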